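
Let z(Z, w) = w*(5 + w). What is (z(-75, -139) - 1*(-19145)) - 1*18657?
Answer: 19114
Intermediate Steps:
(z(-75, -139) - 1*(-19145)) - 1*18657 = (-139*(5 - 139) - 1*(-19145)) - 1*18657 = (-139*(-134) + 19145) - 18657 = (18626 + 19145) - 18657 = 37771 - 18657 = 19114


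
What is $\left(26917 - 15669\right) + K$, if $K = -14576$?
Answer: $-3328$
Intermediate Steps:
$\left(26917 - 15669\right) + K = \left(26917 - 15669\right) - 14576 = 11248 - 14576 = -3328$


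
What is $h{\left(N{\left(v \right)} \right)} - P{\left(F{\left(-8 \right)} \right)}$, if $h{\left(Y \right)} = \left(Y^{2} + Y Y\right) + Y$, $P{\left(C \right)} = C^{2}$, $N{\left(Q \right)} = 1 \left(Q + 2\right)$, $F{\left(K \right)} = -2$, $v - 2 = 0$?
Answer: $32$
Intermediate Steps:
$v = 2$ ($v = 2 + 0 = 2$)
$N{\left(Q \right)} = 2 + Q$ ($N{\left(Q \right)} = 1 \left(2 + Q\right) = 2 + Q$)
$h{\left(Y \right)} = Y + 2 Y^{2}$ ($h{\left(Y \right)} = \left(Y^{2} + Y^{2}\right) + Y = 2 Y^{2} + Y = Y + 2 Y^{2}$)
$h{\left(N{\left(v \right)} \right)} - P{\left(F{\left(-8 \right)} \right)} = \left(2 + 2\right) \left(1 + 2 \left(2 + 2\right)\right) - \left(-2\right)^{2} = 4 \left(1 + 2 \cdot 4\right) - 4 = 4 \left(1 + 8\right) - 4 = 4 \cdot 9 - 4 = 36 - 4 = 32$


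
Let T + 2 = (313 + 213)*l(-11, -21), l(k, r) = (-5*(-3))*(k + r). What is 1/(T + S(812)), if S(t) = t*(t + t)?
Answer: 1/1066206 ≈ 9.3791e-7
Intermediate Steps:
l(k, r) = 15*k + 15*r (l(k, r) = 15*(k + r) = 15*k + 15*r)
S(t) = 2*t² (S(t) = t*(2*t) = 2*t²)
T = -252482 (T = -2 + (313 + 213)*(15*(-11) + 15*(-21)) = -2 + 526*(-165 - 315) = -2 + 526*(-480) = -2 - 252480 = -252482)
1/(T + S(812)) = 1/(-252482 + 2*812²) = 1/(-252482 + 2*659344) = 1/(-252482 + 1318688) = 1/1066206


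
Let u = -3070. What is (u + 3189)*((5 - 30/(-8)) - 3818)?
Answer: -1813203/4 ≈ -4.5330e+5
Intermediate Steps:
(u + 3189)*((5 - 30/(-8)) - 3818) = (-3070 + 3189)*((5 - 30/(-8)) - 3818) = 119*((5 - 1/8*(-30)) - 3818) = 119*((5 + 15/4) - 3818) = 119*(35/4 - 3818) = 119*(-15237/4) = -1813203/4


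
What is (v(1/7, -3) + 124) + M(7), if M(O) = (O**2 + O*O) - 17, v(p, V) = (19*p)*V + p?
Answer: 197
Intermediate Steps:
v(p, V) = p + 19*V*p (v(p, V) = 19*V*p + p = p + 19*V*p)
M(O) = -17 + 2*O**2 (M(O) = (O**2 + O**2) - 17 = 2*O**2 - 17 = -17 + 2*O**2)
(v(1/7, -3) + 124) + M(7) = ((1 + 19*(-3))/7 + 124) + (-17 + 2*7**2) = ((1 - 57)/7 + 124) + (-17 + 2*49) = ((1/7)*(-56) + 124) + (-17 + 98) = (-8 + 124) + 81 = 116 + 81 = 197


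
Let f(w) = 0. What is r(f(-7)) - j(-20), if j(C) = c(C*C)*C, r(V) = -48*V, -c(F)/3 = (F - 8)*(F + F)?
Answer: -18816000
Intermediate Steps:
c(F) = -6*F*(-8 + F) (c(F) = -3*(F - 8)*(F + F) = -3*(-8 + F)*2*F = -6*F*(-8 + F))
j(C) = 6*C³*(8 - C²) (j(C) = (6*(C*C)*(8 - C*C))*C = (6*C²*(8 - C²))*C = 6*C³*(8 - C²))
r(f(-7)) - j(-20) = -48*0 - 6*(-20)³*(8 - 1*(-20)²) = 0 - 6*(-8000)*(8 - 1*400) = 0 - 6*(-8000)*(8 - 400) = 0 - 6*(-8000)*(-392) = 0 - 1*18816000 = 0 - 18816000 = -18816000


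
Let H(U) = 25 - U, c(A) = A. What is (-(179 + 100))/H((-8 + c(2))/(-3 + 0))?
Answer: -279/23 ≈ -12.130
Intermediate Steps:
(-(179 + 100))/H((-8 + c(2))/(-3 + 0)) = (-(179 + 100))/(25 - (-8 + 2)/(-3 + 0)) = (-1*279)/(25 - (-6)/(-3)) = -279/(25 - (-6)*(-1)/3) = -279/(25 - 1*2) = -279/(25 - 2) = -279/23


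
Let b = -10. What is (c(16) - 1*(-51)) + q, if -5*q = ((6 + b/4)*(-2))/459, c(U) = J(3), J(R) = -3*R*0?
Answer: 117052/2295 ≈ 51.003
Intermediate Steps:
J(R) = 0
c(U) = 0
q = 7/2295 (q = -(6 - 10/4)*(-2)/(5*459) = -(6 - 10*¼)*(-2)/(5*459) = -(6 - 5/2)*(-2)/(5*459) = -(7/2)*(-2)/(5*459) = -(-7)/(5*459) = -⅕*(-7/459) = 7/2295 ≈ 0.0030501)
(c(16) - 1*(-51)) + q = (0 - 1*(-51)) + 7/2295 = (0 + 51) + 7/2295 = 51 + 7/2295 = 117052/2295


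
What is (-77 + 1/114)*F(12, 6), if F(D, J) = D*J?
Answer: -105324/19 ≈ -5543.4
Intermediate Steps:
(-77 + 1/114)*F(12, 6) = (-77 + 1/114)*(12*6) = (-77 + 1/114)*72 = -8777/114*72 = -105324/19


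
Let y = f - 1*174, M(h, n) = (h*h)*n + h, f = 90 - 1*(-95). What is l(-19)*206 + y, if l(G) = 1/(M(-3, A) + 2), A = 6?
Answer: 789/53 ≈ 14.887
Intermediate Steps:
f = 185 (f = 90 + 95 = 185)
M(h, n) = h + n*h² (M(h, n) = h²*n + h = n*h² + h = h + n*h²)
y = 11 (y = 185 - 1*174 = 185 - 174 = 11)
l(G) = 1/53 (l(G) = 1/(-3*(1 - 3*6) + 2) = 1/(-3*(1 - 18) + 2) = 1/(-3*(-17) + 2) = 1/(51 + 2) = 1/53)
l(-19)*206 + y = (1/53)*206 + 11 = 206/53 + 11 = 789/53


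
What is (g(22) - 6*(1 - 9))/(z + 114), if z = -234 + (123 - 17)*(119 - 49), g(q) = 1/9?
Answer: 433/65700 ≈ 0.0065906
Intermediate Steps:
g(q) = ⅑
z = 7186 (z = -234 + 106*70 = -234 + 7420 = 7186)
(g(22) - 6*(1 - 9))/(z + 114) = (⅑ - 6*(1 - 9))/(7186 + 114) = (⅑ - 6*(-8))/7300 = (⅑ + 48)*(1/7300) = (433/9)*(1/7300) = 433/65700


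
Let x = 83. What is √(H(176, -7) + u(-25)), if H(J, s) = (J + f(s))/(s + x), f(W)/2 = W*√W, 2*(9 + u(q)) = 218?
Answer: √(147744 - 266*I*√7)/38 ≈ 10.115 - 0.024091*I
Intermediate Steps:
u(q) = 100 (u(q) = -9 + (½)*218 = -9 + 109 = 100)
f(W) = 2*W^(3/2) (f(W) = 2*(W*√W) = 2*W^(3/2))
H(J, s) = (J + 2*s^(3/2))/(83 + s) (H(J, s) = (J + 2*s^(3/2))/(s + 83) = (J + 2*s^(3/2))/(83 + s))
√(H(176, -7) + u(-25)) = √((176 + 2*(-7)^(3/2))/(83 - 7) + 100) = √((176 + 2*(-7*I*√7))/76 + 100) = √((176 - 14*I*√7)/76 + 100) = √((44/19 - 7*I*√7/38) + 100) = √(1944/19 - 7*I*√7/38)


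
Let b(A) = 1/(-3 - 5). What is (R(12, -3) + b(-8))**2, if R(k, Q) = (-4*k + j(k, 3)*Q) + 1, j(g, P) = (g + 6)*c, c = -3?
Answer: 844561/64 ≈ 13196.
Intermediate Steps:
j(g, P) = -18 - 3*g (j(g, P) = (g + 6)*(-3) = (6 + g)*(-3) = -18 - 3*g)
b(A) = -1/8 (b(A) = 1/(-8) = -1/8)
R(k, Q) = 1 - 4*k + Q*(-18 - 3*k) (R(k, Q) = (-4*k + (-18 - 3*k)*Q) + 1 = (-4*k + Q*(-18 - 3*k)) + 1 = 1 - 4*k + Q*(-18 - 3*k))
(R(12, -3) + b(-8))**2 = ((1 - 4*12 - 3*(-3)*(6 + 12)) - 1/8)**2 = ((1 - 48 - 3*(-3)*18) - 1/8)**2 = ((1 - 48 + 162) - 1/8)**2 = (115 - 1/8)**2 = (919/8)**2 = 844561/64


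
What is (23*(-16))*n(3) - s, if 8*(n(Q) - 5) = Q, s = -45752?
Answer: 43774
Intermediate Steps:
n(Q) = 5 + Q/8
(23*(-16))*n(3) - s = (23*(-16))*(5 + (⅛)*3) - 1*(-45752) = -368*(5 + 3/8) + 45752 = -368*43/8 + 45752 = -1978 + 45752 = 43774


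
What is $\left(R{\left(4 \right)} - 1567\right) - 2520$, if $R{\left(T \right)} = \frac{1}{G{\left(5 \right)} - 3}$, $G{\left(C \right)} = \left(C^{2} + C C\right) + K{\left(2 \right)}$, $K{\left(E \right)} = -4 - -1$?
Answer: $- \frac{179827}{44} \approx -4087.0$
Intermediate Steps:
$K{\left(E \right)} = -3$ ($K{\left(E \right)} = -4 + 1 = -3$)
$G{\left(C \right)} = -3 + 2 C^{2}$ ($G{\left(C \right)} = \left(C^{2} + C C\right) - 3 = \left(C^{2} + C^{2}\right) - 3 = 2 C^{2} - 3 = -3 + 2 C^{2}$)
$R{\left(T \right)} = \frac{1}{44}$ ($R{\left(T \right)} = \frac{1}{\left(-3 + 2 \cdot 5^{2}\right) - 3} = \frac{1}{\left(-3 + 2 \cdot 25\right) - 3} = \frac{1}{\left(-3 + 50\right) - 3} = \frac{1}{47 - 3} = \frac{1}{44}$)
$\left(R{\left(4 \right)} - 1567\right) - 2520 = \left(\frac{1}{44} - 1567\right) - 2520 = - \frac{68947}{44} - 2520 = - \frac{179827}{44}$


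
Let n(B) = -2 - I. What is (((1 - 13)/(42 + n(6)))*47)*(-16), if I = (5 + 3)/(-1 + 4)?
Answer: 1692/7 ≈ 241.71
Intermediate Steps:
I = 8/3 ≈ 2.6667
n(B) = -14/3 (n(B) = -2 - 1*8/3 = -2 - 8/3 = -14/3)
(((1 - 13)/(42 + n(6)))*47)*(-16) = (((1 - 13)/(42 - 14/3))*47)*(-16) = (-12/112/3*47)*(-16) = (-12*3/112*47)*(-16) = -9/28*47*(-16) = -423/28*(-16) = 1692/7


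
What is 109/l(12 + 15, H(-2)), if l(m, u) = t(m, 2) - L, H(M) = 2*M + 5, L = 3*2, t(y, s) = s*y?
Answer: 109/48 ≈ 2.2708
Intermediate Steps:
L = 6
H(M) = 5 + 2*M
l(m, u) = -6 + 2*m (l(m, u) = 2*m - 1*6 = 2*m - 6 = -6 + 2*m)
109/l(12 + 15, H(-2)) = 109/(-6 + 2*(12 + 15)) = 109/(-6 + 2*27) = 109/(-6 + 54) = 109/48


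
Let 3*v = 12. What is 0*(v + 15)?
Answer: 0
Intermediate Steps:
v = 4 (v = (1/3)*12 = 4)
0*(v + 15) = 0*(4 + 15) = 0*19 = 0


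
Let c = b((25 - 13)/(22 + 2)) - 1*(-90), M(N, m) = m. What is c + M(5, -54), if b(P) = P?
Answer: 73/2 ≈ 36.500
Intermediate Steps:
c = 181/2 (c = (25 - 13)/(22 + 2) - 1*(-90) = 12/24 + 90 = 12*(1/24) + 90 = 1/2 + 90 = 181/2 ≈ 90.500)
c + M(5, -54) = 181/2 - 54 = 73/2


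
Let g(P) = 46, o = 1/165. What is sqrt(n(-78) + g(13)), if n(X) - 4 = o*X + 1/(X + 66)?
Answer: sqrt(5384445)/330 ≈ 7.0316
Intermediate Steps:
o = 1/165 ≈ 0.0060606
n(X) = 4 + 1/(66 + X) + X/165 (n(X) = 4 + (X/165 + 1/(X + 66)) = 4 + (X/165 + 1/(66 + X)) = 4 + (1/(66 + X) + X/165) = 4 + 1/(66 + X) + X/165)
sqrt(n(-78) + g(13)) = sqrt((43725 + (-78)**2 + 726*(-78))/(165*(66 - 78)) + 46) = sqrt((1/165)*(43725 + 6084 - 56628)/(-12) + 46) = sqrt((1/165)*(-1/12)*(-6819) + 46) = sqrt(2273/660 + 46) = sqrt(32633/660) = sqrt(5384445)/330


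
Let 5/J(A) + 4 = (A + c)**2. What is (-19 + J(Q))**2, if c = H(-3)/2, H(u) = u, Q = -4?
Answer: 156025/441 ≈ 353.80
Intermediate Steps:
c = -3/2 ≈ -1.5000
J(A) = 5/(-4 + (-3/2 + A)**2) (J(A) = 5/(-4 + (A - 3/2)**2) = 5/(-4 + (-3/2 + A)**2))
(-19 + J(Q))**2 = (-19 + 20/(-16 + (-3 + 2*(-4))**2))**2 = (-19 + 20/(-16 + (-3 - 8)**2))**2 = (-19 + 20/(-16 + (-11)**2))**2 = (-19 + 20/(-16 + 121))**2 = (-19 + 20/105)**2 = (-19 + 20*(1/105))**2 = (-19 + 4/21)**2 = (-395/21)**2 = 156025/441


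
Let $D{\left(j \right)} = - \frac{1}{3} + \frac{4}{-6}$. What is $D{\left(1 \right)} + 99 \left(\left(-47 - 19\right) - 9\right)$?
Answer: $-7426$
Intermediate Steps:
$D{\left(j \right)} = -1$ ($D{\left(j \right)} = \left(-1\right) \frac{1}{3} + 4 \left(- \frac{1}{6}\right) = - \frac{1}{3} - \frac{2}{3} = -1$)
$D{\left(1 \right)} + 99 \left(\left(-47 - 19\right) - 9\right) = -1 + 99 \left(\left(-47 - 19\right) - 9\right) = -1 + 99 \left(-66 - 9\right) = -1 + 99 \left(-75\right) = -1 - 7425 = -7426$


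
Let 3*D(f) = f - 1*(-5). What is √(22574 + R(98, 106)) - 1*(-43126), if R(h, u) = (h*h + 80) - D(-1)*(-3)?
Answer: 43126 + √32262 ≈ 43306.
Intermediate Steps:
D(f) = 5/3 + f/3 (D(f) = (f - 1*(-5))/3 = (f + 5)/3 = (5 + f)/3 = 5/3 + f/3)
R(h, u) = 84 + h² (R(h, u) = (h*h + 80) - (5/3 + (⅓)*(-1))*(-3) = (h² + 80) - (5/3 - ⅓)*(-3) = (80 + h²) - 4*(-3)/3 = (80 + h²) - 1*(-4) = (80 + h²) + 4 = 84 + h²)
√(22574 + R(98, 106)) - 1*(-43126) = √(22574 + (84 + 98²)) - 1*(-43126) = √(22574 + (84 + 9604)) + 43126 = √(22574 + 9688) + 43126 = √32262 + 43126 = 43126 + √32262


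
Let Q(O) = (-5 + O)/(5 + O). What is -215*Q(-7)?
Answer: -1290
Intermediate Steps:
Q(O) = (-5 + O)/(5 + O)
-215*Q(-7) = -215*(-5 - 7)/(5 - 7) = -215*(-12)/(-2) = -(-215)*(-12)/2 = -215*6 = -1290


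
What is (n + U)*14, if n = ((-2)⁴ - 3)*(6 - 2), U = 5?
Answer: 798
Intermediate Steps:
n = 52 (n = (16 - 3)*4 = 13*4 = 52)
(n + U)*14 = (52 + 5)*14 = 57*14 = 798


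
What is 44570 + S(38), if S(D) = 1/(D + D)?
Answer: 3387321/76 ≈ 44570.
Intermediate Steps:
S(D) = 1/(2*D)
44570 + S(38) = 44570 + (½)/38 = 44570 + (½)*(1/38) = 44570 + 1/76 = 3387321/76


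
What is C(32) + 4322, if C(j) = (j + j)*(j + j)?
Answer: 8418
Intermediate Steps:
C(j) = 4*j² (C(j) = (2*j)*(2*j) = 4*j²)
C(32) + 4322 = 4*32² + 4322 = 4*1024 + 4322 = 4096 + 4322 = 8418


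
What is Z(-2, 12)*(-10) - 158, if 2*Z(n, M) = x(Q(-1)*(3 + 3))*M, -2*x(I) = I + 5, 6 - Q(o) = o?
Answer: 1252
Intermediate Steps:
Q(o) = 6 - o
x(I) = -5/2 - I/2 (x(I) = -(I + 5)/2 = -(5 + I)/2 = -5/2 - I/2)
Z(n, M) = -47*M/4 (Z(n, M) = ((-5/2 - (6 - 1*(-1))*(3 + 3)/2)*M)/2 = ((-5/2 - (6 + 1)*6/2)*M)/2 = ((-5/2 - 7*6/2)*M)/2 = ((-5/2 - ½*42)*M)/2 = ((-5/2 - 21)*M)/2 = (-47*M/2)/2 = -47*M/4)
Z(-2, 12)*(-10) - 158 = -47/4*12*(-10) - 158 = -141*(-10) - 158 = 1410 - 158 = 1252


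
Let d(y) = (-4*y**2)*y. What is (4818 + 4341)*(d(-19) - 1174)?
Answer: 240533658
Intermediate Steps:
d(y) = -4*y**3
(4818 + 4341)*(d(-19) - 1174) = (4818 + 4341)*(-4*(-19)**3 - 1174) = 9159*(-4*(-6859) - 1174) = 9159*(27436 - 1174) = 9159*26262 = 240533658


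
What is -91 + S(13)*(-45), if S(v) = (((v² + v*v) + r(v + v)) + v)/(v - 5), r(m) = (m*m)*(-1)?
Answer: 13897/8 ≈ 1737.1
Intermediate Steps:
r(m) = -m² (r(m) = m²*(-1) = -m²)
S(v) = (v - 2*v²)/(-5 + v) (S(v) = (((v² + v*v) - (v + v)²) + v)/(v - 5) = (((v² + v²) - (2*v)²) + v)/(-5 + v) = ((2*v² - 4*v²) + v)/(-5 + v) = (-2*v² + v)/(-5 + v) = (v - 2*v²)/(-5 + v))
-91 + S(13)*(-45) = -91 + (13*(1 - 2*13)/(-5 + 13))*(-45) = -91 + (13*(1 - 26)/8)*(-45) = -91 + (13*(⅛)*(-25))*(-45) = -91 - 325/8*(-45) = -91 + 14625/8 = 13897/8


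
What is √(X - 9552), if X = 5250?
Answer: 3*I*√478 ≈ 65.59*I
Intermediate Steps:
√(X - 9552) = √(5250 - 9552) = √(-4302) = 3*I*√478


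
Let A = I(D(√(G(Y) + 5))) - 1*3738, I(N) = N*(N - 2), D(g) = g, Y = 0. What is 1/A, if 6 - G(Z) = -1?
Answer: -621/2313838 + √3/3470757 ≈ -0.00026789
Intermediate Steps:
G(Z) = 7 (G(Z) = 6 - 1*(-1) = 6 + 1 = 7)
I(N) = N*(-2 + N)
A = -3738 + 2*√3*(-2 + 2*√3) (A = √(7 + 5)*(-2 + √(7 + 5)) - 1*3738 = √12*(-2 + √12) - 3738 = (2*√3)*(-2 + 2*√3) - 3738 = 2*√3*(-2 + 2*√3) - 3738 = -3738 + 2*√3*(-2 + 2*√3) ≈ -3732.9)
1/A = 1/(-3726 - 4*√3)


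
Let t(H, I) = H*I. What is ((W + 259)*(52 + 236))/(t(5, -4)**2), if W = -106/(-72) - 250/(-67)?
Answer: 637259/3350 ≈ 190.23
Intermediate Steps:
W = 12551/2412 (W = -106*(-1/72) - 250*(-1/67) = 53/36 + 250/67 = 12551/2412 ≈ 5.2036)
((W + 259)*(52 + 236))/(t(5, -4)**2) = ((12551/2412 + 259)*(52 + 236))/((5*(-4))**2) = ((637259/2412)*288)/((-20)**2) = (5098072/67)/400 = (5098072/67)*(1/400) = 637259/3350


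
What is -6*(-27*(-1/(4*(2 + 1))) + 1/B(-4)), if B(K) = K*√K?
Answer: -27/2 - 3*I/4 ≈ -13.5 - 0.75*I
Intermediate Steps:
B(K) = K^(3/2)
-6*(-27*(-1/(4*(2 + 1))) + 1/B(-4)) = -6*(-27*(-1/(4*(2 + 1))) + 1/(-4)^(3/2)) = -6*(-27/(3*(-4)) + 1/(-8*I)) = -6*(-27/(-12) + 1*(I/8)) = -6*(-27*(-1/12) + I/8) = -6*(9/4 + I/8) = -27/2 - 3*I/4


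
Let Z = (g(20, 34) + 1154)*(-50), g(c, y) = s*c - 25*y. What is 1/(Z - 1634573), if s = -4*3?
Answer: -1/1637773 ≈ -6.1059e-7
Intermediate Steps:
s = -12
g(c, y) = -25*y - 12*c (g(c, y) = -12*c - 25*y = -25*y - 12*c)
Z = -3200 (Z = ((-25*34 - 12*20) + 1154)*(-50) = ((-850 - 240) + 1154)*(-50) = (-1090 + 1154)*(-50) = 64*(-50) = -3200)
1/(Z - 1634573) = 1/(-3200 - 1634573) = 1/(-1637773) = -1/1637773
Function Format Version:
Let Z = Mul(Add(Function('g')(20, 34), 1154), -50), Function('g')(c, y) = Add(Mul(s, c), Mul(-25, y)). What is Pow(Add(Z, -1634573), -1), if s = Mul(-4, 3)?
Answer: Rational(-1, 1637773) ≈ -6.1059e-7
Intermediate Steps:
s = -12
Function('g')(c, y) = Add(Mul(-25, y), Mul(-12, c)) (Function('g')(c, y) = Add(Mul(-12, c), Mul(-25, y)) = Add(Mul(-25, y), Mul(-12, c)))
Z = -3200 (Z = Mul(Add(Add(Mul(-25, 34), Mul(-12, 20)), 1154), -50) = Mul(Add(Add(-850, -240), 1154), -50) = Mul(Add(-1090, 1154), -50) = Mul(64, -50) = -3200)
Pow(Add(Z, -1634573), -1) = Pow(Add(-3200, -1634573), -1) = Pow(-1637773, -1) = Rational(-1, 1637773)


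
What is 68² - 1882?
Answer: 2742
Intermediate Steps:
68² - 1882 = 4624 - 1882 = 2742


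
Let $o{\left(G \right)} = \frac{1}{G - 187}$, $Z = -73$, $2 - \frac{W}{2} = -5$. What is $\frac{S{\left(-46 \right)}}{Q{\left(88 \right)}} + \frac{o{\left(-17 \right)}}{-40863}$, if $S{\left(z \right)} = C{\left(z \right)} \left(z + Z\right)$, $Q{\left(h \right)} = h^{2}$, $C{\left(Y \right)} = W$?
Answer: $- \frac{1735981861}{8069298336} \approx -0.21513$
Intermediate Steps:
$W = 14$ ($W = 4 - -10 = 4 + 10 = 14$)
$C{\left(Y \right)} = 14$
$o{\left(G \right)} = \frac{1}{-187 + G}$
$S{\left(z \right)} = -1022 + 14 z$ ($S{\left(z \right)} = 14 \left(z - 73\right) = 14 \left(-73 + z\right) = -1022 + 14 z$)
$\frac{S{\left(-46 \right)}}{Q{\left(88 \right)}} + \frac{o{\left(-17 \right)}}{-40863} = \frac{-1022 + 14 \left(-46\right)}{88^{2}} + \frac{1}{\left(-187 - 17\right) \left(-40863\right)} = \frac{-1022 - 644}{7744} + \frac{1}{-204} \left(- \frac{1}{40863}\right) = \left(-1666\right) \frac{1}{7744} - - \frac{1}{8336052} = - \frac{833}{3872} + \frac{1}{8336052} = - \frac{1735981861}{8069298336}$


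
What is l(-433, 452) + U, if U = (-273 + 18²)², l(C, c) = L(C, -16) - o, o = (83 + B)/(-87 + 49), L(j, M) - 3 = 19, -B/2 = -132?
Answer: 100021/38 ≈ 2632.1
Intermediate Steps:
B = 264 (B = -2*(-132) = 264)
L(j, M) = 22 (L(j, M) = 3 + 19 = 22)
o = -347/38 (o = (83 + 264)/(-87 + 49) = 347/(-38) = 347*(-1/38) = -347/38 ≈ -9.1316)
l(C, c) = 1183/38 (l(C, c) = 22 - 1*(-347/38) = 22 + 347/38 = 1183/38)
U = 2601 (U = (-273 + 324)² = 51² = 2601)
l(-433, 452) + U = 1183/38 + 2601 = 100021/38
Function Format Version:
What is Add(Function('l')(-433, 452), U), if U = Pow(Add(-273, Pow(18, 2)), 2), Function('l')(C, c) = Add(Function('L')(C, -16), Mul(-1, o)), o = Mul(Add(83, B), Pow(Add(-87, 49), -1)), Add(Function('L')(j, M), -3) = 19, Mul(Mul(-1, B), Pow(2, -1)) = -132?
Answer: Rational(100021, 38) ≈ 2632.1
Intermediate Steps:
B = 264 (B = Mul(-2, -132) = 264)
Function('L')(j, M) = 22 (Function('L')(j, M) = Add(3, 19) = 22)
o = Rational(-347, 38) (o = Mul(Add(83, 264), Pow(Add(-87, 49), -1)) = Mul(347, Pow(-38, -1)) = Mul(347, Rational(-1, 38)) = Rational(-347, 38) ≈ -9.1316)
Function('l')(C, c) = Rational(1183, 38) (Function('l')(C, c) = Add(22, Mul(-1, Rational(-347, 38))) = Add(22, Rational(347, 38)) = Rational(1183, 38))
U = 2601 (U = Pow(Add(-273, 324), 2) = Pow(51, 2) = 2601)
Add(Function('l')(-433, 452), U) = Add(Rational(1183, 38), 2601) = Rational(100021, 38)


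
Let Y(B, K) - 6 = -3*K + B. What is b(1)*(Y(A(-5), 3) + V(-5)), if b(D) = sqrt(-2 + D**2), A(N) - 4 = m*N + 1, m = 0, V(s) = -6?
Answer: -4*I ≈ -4.0*I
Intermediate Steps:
A(N) = 5 (A(N) = 4 + (0*N + 1) = 4 + (0 + 1) = 4 + 1 = 5)
Y(B, K) = 6 + B - 3*K (Y(B, K) = 6 + (-3*K + B) = 6 + (B - 3*K) = 6 + B - 3*K)
b(1)*(Y(A(-5), 3) + V(-5)) = sqrt(-2 + 1**2)*((6 + 5 - 3*3) - 6) = sqrt(-2 + 1)*((6 + 5 - 9) - 6) = sqrt(-1)*(2 - 6) = I*(-4) = -4*I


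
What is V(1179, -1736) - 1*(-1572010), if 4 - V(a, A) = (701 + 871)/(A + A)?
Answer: 1364508545/868 ≈ 1.5720e+6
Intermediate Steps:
V(a, A) = 4 - 786/A (V(a, A) = 4 - (701 + 871)/(A + A) = 4 - 1572/(2*A) = 4 - 1572*1/(2*A) = 4 - 786/A)
V(1179, -1736) - 1*(-1572010) = (4 - 786/(-1736)) - 1*(-1572010) = (4 - 786*(-1/1736)) + 1572010 = (4 + 393/868) + 1572010 = 3865/868 + 1572010 = 1364508545/868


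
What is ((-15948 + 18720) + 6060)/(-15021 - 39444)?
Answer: -2944/18155 ≈ -0.16216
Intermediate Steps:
((-15948 + 18720) + 6060)/(-15021 - 39444) = (2772 + 6060)/(-54465) = 8832*(-1/54465) = -2944/18155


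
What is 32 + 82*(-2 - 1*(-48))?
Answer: 3804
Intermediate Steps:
32 + 82*(-2 - 1*(-48)) = 32 + 82*(-2 + 48) = 32 + 82*46 = 32 + 3772 = 3804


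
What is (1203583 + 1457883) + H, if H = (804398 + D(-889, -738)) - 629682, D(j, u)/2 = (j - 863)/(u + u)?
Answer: 348850678/123 ≈ 2.8362e+6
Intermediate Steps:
D(j, u) = (-863 + j)/u (D(j, u) = 2*((j - 863)/(u + u)) = 2*((-863 + j)/((2*u))) = 2*((-863 + j)*(1/(2*u))) = 2*((-863 + j)/(2*u)) = (-863 + j)/u)
H = 21490360/123 (H = (804398 + (-863 - 889)/(-738)) - 629682 = (804398 - 1/738*(-1752)) - 629682 = (804398 + 292/123) - 629682 = 98941246/123 - 629682 = 21490360/123 ≈ 1.7472e+5)
(1203583 + 1457883) + H = (1203583 + 1457883) + 21490360/123 = 2661466 + 21490360/123 = 348850678/123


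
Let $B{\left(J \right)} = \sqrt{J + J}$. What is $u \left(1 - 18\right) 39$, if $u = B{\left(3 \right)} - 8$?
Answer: $5304 - 663 \sqrt{6} \approx 3680.0$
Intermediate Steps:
$B{\left(J \right)} = \sqrt{2} \sqrt{J}$ ($B{\left(J \right)} = \sqrt{2 J} = \sqrt{2} \sqrt{J}$)
$u = -8 + \sqrt{6}$ ($u = \sqrt{2} \sqrt{3} - 8 = \sqrt{6} - 8 = -8 + \sqrt{6} \approx -5.5505$)
$u \left(1 - 18\right) 39 = \left(-8 + \sqrt{6}\right) \left(1 - 18\right) 39 = \left(-8 + \sqrt{6}\right) \left(-17\right) 39 = \left(136 - 17 \sqrt{6}\right) 39 = 5304 - 663 \sqrt{6}$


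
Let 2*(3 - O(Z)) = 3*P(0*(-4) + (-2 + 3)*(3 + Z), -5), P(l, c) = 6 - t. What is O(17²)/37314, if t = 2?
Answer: -1/12438 ≈ -8.0399e-5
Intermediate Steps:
P(l, c) = 4 (P(l, c) = 6 - 1*2 = 6 - 2 = 4)
O(Z) = -3 (O(Z) = 3 - 3*4/2 = 3 - ½*12 = 3 - 6 = -3)
O(17²)/37314 = -3/37314 = -3*1/37314 = -1/12438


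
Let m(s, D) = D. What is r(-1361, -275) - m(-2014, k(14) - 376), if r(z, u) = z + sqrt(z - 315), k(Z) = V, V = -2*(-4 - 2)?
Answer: -997 + 2*I*sqrt(419) ≈ -997.0 + 40.939*I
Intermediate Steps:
V = 12 (V = -2*(-6) = 12)
k(Z) = 12
r(z, u) = z + sqrt(-315 + z)
r(-1361, -275) - m(-2014, k(14) - 376) = (-1361 + sqrt(-315 - 1361)) - (12 - 376) = (-1361 + sqrt(-1676)) - 1*(-364) = (-1361 + 2*I*sqrt(419)) + 364 = -997 + 2*I*sqrt(419)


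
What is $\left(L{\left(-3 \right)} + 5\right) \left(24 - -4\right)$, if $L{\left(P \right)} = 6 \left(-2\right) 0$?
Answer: $140$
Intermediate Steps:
$L{\left(P \right)} = 0$ ($L{\left(P \right)} = \left(-12\right) 0 = 0$)
$\left(L{\left(-3 \right)} + 5\right) \left(24 - -4\right) = \left(0 + 5\right) \left(24 - -4\right) = 5 \left(24 + 4\right) = 5 \cdot 28 = 140$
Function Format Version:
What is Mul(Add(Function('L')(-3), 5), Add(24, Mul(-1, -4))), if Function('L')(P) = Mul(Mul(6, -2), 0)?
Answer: 140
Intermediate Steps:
Function('L')(P) = 0 (Function('L')(P) = Mul(-12, 0) = 0)
Mul(Add(Function('L')(-3), 5), Add(24, Mul(-1, -4))) = Mul(Add(0, 5), Add(24, Mul(-1, -4))) = Mul(5, Add(24, 4)) = Mul(5, 28) = 140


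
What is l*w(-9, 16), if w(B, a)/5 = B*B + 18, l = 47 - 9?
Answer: 18810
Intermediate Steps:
l = 38
w(B, a) = 90 + 5*B² (w(B, a) = 5*(B*B + 18) = 5*(B² + 18) = 5*(18 + B²) = 90 + 5*B²)
l*w(-9, 16) = 38*(90 + 5*(-9)²) = 38*(90 + 5*81) = 38*(90 + 405) = 38*495 = 18810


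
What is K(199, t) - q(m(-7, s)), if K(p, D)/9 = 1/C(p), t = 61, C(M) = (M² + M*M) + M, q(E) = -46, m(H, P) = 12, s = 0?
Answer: 1217485/26467 ≈ 46.000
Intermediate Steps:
C(M) = M + 2*M² (C(M) = (M² + M²) + M = 2*M² + M = M + 2*M²)
K(p, D) = 9/(p*(1 + 2*p)) (K(p, D) = 9/((p*(1 + 2*p))) = 9*(1/(p*(1 + 2*p))) = 9/(p*(1 + 2*p)))
K(199, t) - q(m(-7, s)) = 9/(199*(1 + 2*199)) - 1*(-46) = 9*(1/199)/(1 + 398) + 46 = 9*(1/199)/399 + 46 = 9*(1/199)*(1/399) + 46 = 3/26467 + 46 = 1217485/26467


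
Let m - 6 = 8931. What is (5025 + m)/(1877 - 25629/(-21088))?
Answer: 294430656/39607805 ≈ 7.4337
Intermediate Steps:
m = 8937 (m = 6 + 8931 = 8937)
(5025 + m)/(1877 - 25629/(-21088)) = (5025 + 8937)/(1877 - 25629/(-21088)) = 13962/(1877 - 25629*(-1/21088)) = 13962/(1877 + 25629/21088) = 13962/(39607805/21088) = 13962*(21088/39607805) = 294430656/39607805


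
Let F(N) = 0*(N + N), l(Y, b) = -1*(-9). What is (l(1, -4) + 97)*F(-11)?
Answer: 0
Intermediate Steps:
l(Y, b) = 9
F(N) = 0 (F(N) = 0*(2*N) = 0)
(l(1, -4) + 97)*F(-11) = (9 + 97)*0 = 106*0 = 0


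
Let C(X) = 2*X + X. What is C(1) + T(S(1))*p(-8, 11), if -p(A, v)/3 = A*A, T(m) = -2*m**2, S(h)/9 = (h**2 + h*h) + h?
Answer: 279939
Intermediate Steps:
S(h) = 9*h + 18*h**2 (S(h) = 9*((h**2 + h*h) + h) = 9*((h**2 + h**2) + h) = 9*(2*h**2 + h) = 9*(h + 2*h**2) = 9*h + 18*h**2)
C(X) = 3*X
p(A, v) = -3*A**2 (p(A, v) = -3*A*A = -3*A**2)
C(1) + T(S(1))*p(-8, 11) = 3*1 + (-2*81*(1 + 2*1)**2)*(-3*(-8)**2) = 3 + (-2*81*(1 + 2)**2)*(-3*64) = 3 - 2*(9*1*3)**2*(-192) = 3 - 2*27**2*(-192) = 3 - 2*729*(-192) = 3 - 1458*(-192) = 3 + 279936 = 279939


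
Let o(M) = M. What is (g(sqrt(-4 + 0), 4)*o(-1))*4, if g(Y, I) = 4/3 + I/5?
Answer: -128/15 ≈ -8.5333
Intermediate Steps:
g(Y, I) = 4/3 + I/5 (g(Y, I) = 4*(1/3) + I*(1/5) = 4/3 + I/5)
(g(sqrt(-4 + 0), 4)*o(-1))*4 = ((4/3 + (1/5)*4)*(-1))*4 = ((4/3 + 4/5)*(-1))*4 = ((32/15)*(-1))*4 = -32/15*4 = -128/15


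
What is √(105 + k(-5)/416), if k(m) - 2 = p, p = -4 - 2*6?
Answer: √283829/52 ≈ 10.245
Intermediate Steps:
p = -16 (p = -4 - 12 = -16)
k(m) = -14 (k(m) = 2 - 16 = -14)
√(105 + k(-5)/416) = √(105 - 14/416) = √(105 - 14*1/416) = √(105 - 7/208) = √(21833/208) = √283829/52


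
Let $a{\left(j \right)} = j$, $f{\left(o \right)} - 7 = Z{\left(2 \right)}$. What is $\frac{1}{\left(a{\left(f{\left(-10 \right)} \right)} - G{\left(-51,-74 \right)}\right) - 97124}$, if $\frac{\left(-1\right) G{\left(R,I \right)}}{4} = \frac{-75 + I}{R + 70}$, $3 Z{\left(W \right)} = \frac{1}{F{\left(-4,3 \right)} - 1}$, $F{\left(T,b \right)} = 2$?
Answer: $- \frac{57}{5537438} \approx -1.0294 \cdot 10^{-5}$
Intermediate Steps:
$Z{\left(W \right)} = \frac{1}{3}$ ($Z{\left(W \right)} = \frac{1}{3 \left(2 - 1\right)} = \frac{1}{3 \cdot 1} = \frac{1}{3} \cdot 1 = \frac{1}{3}$)
$G{\left(R,I \right)} = - \frac{4 \left(-75 + I\right)}{70 + R}$ ($G{\left(R,I \right)} = - 4 \frac{-75 + I}{R + 70} = - 4 \frac{-75 + I}{70 + R} = - \frac{4 \left(-75 + I\right)}{70 + R}$)
$f{\left(o \right)} = \frac{22}{3}$ ($f{\left(o \right)} = 7 + \frac{1}{3} = \frac{22}{3}$)
$\frac{1}{\left(a{\left(f{\left(-10 \right)} \right)} - G{\left(-51,-74 \right)}\right) - 97124} = \frac{1}{\left(\frac{22}{3} - \frac{4 \left(75 - -74\right)}{70 - 51}\right) - 97124} = \frac{1}{\left(\frac{22}{3} - \frac{4 \left(75 + 74\right)}{19}\right) - 97124} = \frac{1}{\left(\frac{22}{3} - 4 \cdot \frac{1}{19} \cdot 149\right) - 97124} = \frac{1}{\left(\frac{22}{3} - \frac{596}{19}\right) - 97124} = \frac{1}{- \frac{1370}{57} - 97124} = \frac{1}{- \frac{5537438}{57}} = - \frac{57}{5537438}$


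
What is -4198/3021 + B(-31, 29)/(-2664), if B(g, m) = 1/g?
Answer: -115561537/83162088 ≈ -1.3896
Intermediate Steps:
-4198/3021 + B(-31, 29)/(-2664) = -4198/3021 + 1/(-31*(-2664)) = -4198*1/3021 - 1/31*(-1/2664) = -4198/3021 + 1/82584 = -115561537/83162088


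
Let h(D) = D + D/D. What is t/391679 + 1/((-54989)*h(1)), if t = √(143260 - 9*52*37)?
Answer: -1/109978 + 2*√31486/391679 ≈ 0.00089697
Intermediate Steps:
h(D) = 1 + D (h(D) = D + 1 = 1 + D)
t = 2*√31486 (t = √(143260 - 468*37) = √(143260 - 17316) = √125944 = 2*√31486 ≈ 354.89)
t/391679 + 1/((-54989)*h(1)) = (2*√31486)/391679 + 1/((-54989)*(1 + 1)) = (2*√31486)*(1/391679) - 1/54989/2 = 2*√31486/391679 - 1/54989*½ = 2*√31486/391679 - 1/109978 = -1/109978 + 2*√31486/391679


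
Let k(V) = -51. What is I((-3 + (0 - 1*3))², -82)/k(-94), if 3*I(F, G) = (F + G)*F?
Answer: 184/17 ≈ 10.824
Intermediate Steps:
I(F, G) = F*(F + G)/3 (I(F, G) = ((F + G)*F)/3 = (F*(F + G))/3 = F*(F + G)/3)
I((-3 + (0 - 1*3))², -82)/k(-94) = ((-3 + (0 - 1*3))²*((-3 + (0 - 1*3))² - 82)/3)/(-51) = ((-3 + (0 - 3))²*((-3 + (0 - 3))² - 82)/3)*(-1/51) = ((-3 - 3)²*((-3 - 3)² - 82)/3)*(-1/51) = ((⅓)*(-6)²*((-6)² - 82))*(-1/51) = ((⅓)*36*(36 - 82))*(-1/51) = ((⅓)*36*(-46))*(-1/51) = -552*(-1/51) = 184/17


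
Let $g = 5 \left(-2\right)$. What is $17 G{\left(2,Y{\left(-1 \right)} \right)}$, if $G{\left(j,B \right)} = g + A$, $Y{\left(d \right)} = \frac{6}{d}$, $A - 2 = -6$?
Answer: $-238$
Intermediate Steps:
$g = -10$
$A = -4$ ($A = 2 - 6 = -4$)
$G{\left(j,B \right)} = -14$ ($G{\left(j,B \right)} = -10 - 4 = -14$)
$17 G{\left(2,Y{\left(-1 \right)} \right)} = 17 \left(-14\right) = -238$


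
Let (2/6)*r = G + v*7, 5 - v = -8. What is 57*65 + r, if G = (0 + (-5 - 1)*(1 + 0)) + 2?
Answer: 3966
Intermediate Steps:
v = 13 (v = 5 - 1*(-8) = 5 + 8 = 13)
G = -4 (G = (0 - 6*1) + 2 = (0 - 6) + 2 = -6 + 2 = -4)
r = 261 (r = 3*(-4 + 13*7) = 3*(-4 + 91) = 3*87 = 261)
57*65 + r = 57*65 + 261 = 3705 + 261 = 3966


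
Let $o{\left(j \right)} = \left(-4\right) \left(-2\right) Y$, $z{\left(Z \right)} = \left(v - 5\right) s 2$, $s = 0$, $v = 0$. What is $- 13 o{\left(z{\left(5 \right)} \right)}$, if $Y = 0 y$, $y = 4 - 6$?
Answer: $0$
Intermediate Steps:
$y = -2$ ($y = 4 - 6 = -2$)
$Y = 0$ ($Y = 0 \left(-2\right) = 0$)
$z{\left(Z \right)} = 0$ ($z{\left(Z \right)} = \left(0 - 5\right) 0 \cdot 2 = \left(-5\right) 0 \cdot 2 = 0 \cdot 2 = 0$)
$o{\left(j \right)} = 0$ ($o{\left(j \right)} = \left(-4\right) \left(-2\right) 0 = 8 \cdot 0 = 0$)
$- 13 o{\left(z{\left(5 \right)} \right)} = \left(-13\right) 0 = 0$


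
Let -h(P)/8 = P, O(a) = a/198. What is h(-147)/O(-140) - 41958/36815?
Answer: -1656018/995 ≈ -1664.3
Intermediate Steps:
O(a) = a/198 (O(a) = a*(1/198) = a/198)
h(P) = -8*P
h(-147)/O(-140) - 41958/36815 = (-8*(-147))/(((1/198)*(-140))) - 41958/36815 = 1176/(-70/99) - 41958*1/36815 = 1176*(-99/70) - 1134/995 = -8316/5 - 1134/995 = -1656018/995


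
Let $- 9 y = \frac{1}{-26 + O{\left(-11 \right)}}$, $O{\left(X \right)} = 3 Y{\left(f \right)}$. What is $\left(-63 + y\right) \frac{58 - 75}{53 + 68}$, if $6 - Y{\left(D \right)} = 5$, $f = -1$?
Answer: $\frac{221680}{25047} \approx 8.8506$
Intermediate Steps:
$Y{\left(D \right)} = 1$ ($Y{\left(D \right)} = 6 - 5 = 1$)
$O{\left(X \right)} = 3$ ($O{\left(X \right)} = 3 \cdot 1 = 3$)
$y = \frac{1}{207}$ ($y = - \frac{1}{9 \left(-26 + 3\right)} = - \frac{1}{9 \left(-23\right)} = \left(- \frac{1}{9}\right) \left(- \frac{1}{23}\right) = \frac{1}{207} \approx 0.0048309$)
$\left(-63 + y\right) \frac{58 - 75}{53 + 68} = \left(-63 + \frac{1}{207}\right) \frac{58 - 75}{53 + 68} = - \frac{13040 \left(- \frac{17}{121}\right)}{207} = - \frac{13040 \left(\left(-17\right) \frac{1}{121}\right)}{207} = \left(- \frac{13040}{207}\right) \left(- \frac{17}{121}\right) = \frac{221680}{25047}$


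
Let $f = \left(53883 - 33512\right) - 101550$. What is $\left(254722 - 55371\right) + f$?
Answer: $118172$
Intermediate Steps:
$f = -81179$ ($f = \left(53883 - 33512\right) - 101550 = 20371 - 101550 = -81179$)
$\left(254722 - 55371\right) + f = \left(254722 - 55371\right) - 81179 = 199351 - 81179 = 118172$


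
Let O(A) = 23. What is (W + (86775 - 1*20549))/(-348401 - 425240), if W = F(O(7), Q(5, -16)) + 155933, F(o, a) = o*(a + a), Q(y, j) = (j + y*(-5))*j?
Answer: -252335/773641 ≈ -0.32617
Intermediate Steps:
Q(y, j) = j*(j - 5*y) (Q(y, j) = (j - 5*y)*j = j*(j - 5*y))
F(o, a) = 2*a*o (F(o, a) = o*(2*a) = 2*a*o)
W = 186109 (W = 2*(-16*(-16 - 5*5))*23 + 155933 = 2*(-16*(-16 - 25))*23 + 155933 = 2*(-16*(-41))*23 + 155933 = 2*656*23 + 155933 = 30176 + 155933 = 186109)
(W + (86775 - 1*20549))/(-348401 - 425240) = (186109 + (86775 - 1*20549))/(-348401 - 425240) = (186109 + (86775 - 20549))/(-773641) = (186109 + 66226)*(-1/773641) = 252335*(-1/773641) = -252335/773641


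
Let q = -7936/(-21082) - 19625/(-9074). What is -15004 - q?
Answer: -1435360978893/95649034 ≈ -15007.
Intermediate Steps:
q = 242872757/95649034 (q = -7936*(-1/21082) - 19625*(-1/9074) = 3968/10541 + 19625/9074 = 242872757/95649034 ≈ 2.5392)
-15004 - q = -15004 - 1*242872757/95649034 = -15004 - 242872757/95649034 = -1435360978893/95649034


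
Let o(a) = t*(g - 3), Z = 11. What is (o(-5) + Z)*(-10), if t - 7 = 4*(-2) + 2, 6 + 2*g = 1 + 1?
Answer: -60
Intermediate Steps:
g = -2 (g = -3 + (1 + 1)/2 = -3 + (1/2)*2 = -3 + 1 = -2)
t = 1 (t = 7 + (4*(-2) + 2) = 7 + (-8 + 2) = 7 - 6 = 1)
o(a) = -5 (o(a) = 1*(-2 - 3) = 1*(-5) = -5)
(o(-5) + Z)*(-10) = (-5 + 11)*(-10) = 6*(-10) = -60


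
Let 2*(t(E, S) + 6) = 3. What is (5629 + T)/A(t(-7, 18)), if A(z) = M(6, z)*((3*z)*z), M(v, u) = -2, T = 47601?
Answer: -106460/243 ≈ -438.11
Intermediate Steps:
t(E, S) = -9/2 (t(E, S) = -6 + (½)*3 = -6 + 3/2 = -9/2)
A(z) = -6*z² (A(z) = -2*3*z*z = -6*z²)
(5629 + T)/A(t(-7, 18)) = (5629 + 47601)/((-6*(-9/2)²)) = 53230/((-6*81/4)) = 53230/(-243/2) = 53230*(-2/243) = -106460/243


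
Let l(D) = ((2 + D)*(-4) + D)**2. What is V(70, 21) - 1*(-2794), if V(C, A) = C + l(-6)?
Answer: 2964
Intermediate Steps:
l(D) = (-8 - 3*D)**2 (l(D) = ((-8 - 4*D) + D)**2 = (-8 - 3*D)**2)
V(C, A) = 100 + C (V(C, A) = C + (8 + 3*(-6))**2 = C + (8 - 18)**2 = C + (-10)**2 = C + 100 = 100 + C)
V(70, 21) - 1*(-2794) = (100 + 70) - 1*(-2794) = 170 + 2794 = 2964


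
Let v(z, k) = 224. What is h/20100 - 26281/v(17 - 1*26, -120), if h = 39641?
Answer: -129842129/1125600 ≈ -115.35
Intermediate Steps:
h/20100 - 26281/v(17 - 1*26, -120) = 39641/20100 - 26281/224 = -129842129/1125600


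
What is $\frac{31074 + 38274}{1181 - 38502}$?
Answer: $- \frac{69348}{37321} \approx -1.8582$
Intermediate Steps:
$\frac{31074 + 38274}{1181 - 38502} = \frac{69348}{-37321} = 69348 \left(- \frac{1}{37321}\right) = - \frac{69348}{37321}$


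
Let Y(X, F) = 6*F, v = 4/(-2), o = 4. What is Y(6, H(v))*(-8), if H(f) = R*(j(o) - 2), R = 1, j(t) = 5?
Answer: -144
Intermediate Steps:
v = -2 (v = 4*(-½) = -2)
H(f) = 3 (H(f) = 1*(5 - 2) = 1*3 = 3)
Y(6, H(v))*(-8) = (6*3)*(-8) = 18*(-8) = -144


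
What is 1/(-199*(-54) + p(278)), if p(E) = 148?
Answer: 1/10894 ≈ 9.1794e-5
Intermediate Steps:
1/(-199*(-54) + p(278)) = 1/(-199*(-54) + 148) = 1/(10746 + 148) = 1/10894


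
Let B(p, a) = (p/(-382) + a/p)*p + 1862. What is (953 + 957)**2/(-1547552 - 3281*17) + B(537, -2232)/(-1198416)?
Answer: -556464217855313/244665286154016 ≈ -2.2744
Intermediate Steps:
B(p, a) = 1862 + p*(-p/382 + a/p) (B(p, a) = (p*(-1/382) + a/p)*p + 1862 = (-p/382 + a/p)*p + 1862 = p*(-p/382 + a/p) + 1862 = 1862 + p*(-p/382 + a/p))
(953 + 957)**2/(-1547552 - 3281*17) + B(537, -2232)/(-1198416) = (953 + 957)**2/(-1547552 - 3281*17) + (1862 - 2232 - 1/382*537**2)/(-1198416) = 1910**2/(-1547552 - 55777) + (1862 - 2232 - 1/382*288369)*(-1/1198416) = 3648100/(-1603329) + (1862 - 2232 - 288369/382)*(-1/1198416) = 3648100*(-1/1603329) - 429709/382*(-1/1198416) = -3648100/1603329 + 429709/457794912 = -556464217855313/244665286154016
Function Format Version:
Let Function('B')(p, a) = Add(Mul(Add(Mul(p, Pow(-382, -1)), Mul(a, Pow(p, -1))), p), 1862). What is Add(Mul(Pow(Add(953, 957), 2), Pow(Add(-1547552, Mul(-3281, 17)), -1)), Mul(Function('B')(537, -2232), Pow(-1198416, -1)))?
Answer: Rational(-556464217855313, 244665286154016) ≈ -2.2744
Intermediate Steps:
Function('B')(p, a) = Add(1862, Mul(p, Add(Mul(Rational(-1, 382), p), Mul(a, Pow(p, -1))))) (Function('B')(p, a) = Add(Mul(Add(Mul(p, Rational(-1, 382)), Mul(a, Pow(p, -1))), p), 1862) = Add(Mul(Add(Mul(Rational(-1, 382), p), Mul(a, Pow(p, -1))), p), 1862) = Add(Mul(p, Add(Mul(Rational(-1, 382), p), Mul(a, Pow(p, -1)))), 1862) = Add(1862, Mul(p, Add(Mul(Rational(-1, 382), p), Mul(a, Pow(p, -1))))))
Add(Mul(Pow(Add(953, 957), 2), Pow(Add(-1547552, Mul(-3281, 17)), -1)), Mul(Function('B')(537, -2232), Pow(-1198416, -1))) = Add(Mul(Pow(Add(953, 957), 2), Pow(Add(-1547552, Mul(-3281, 17)), -1)), Mul(Add(1862, -2232, Mul(Rational(-1, 382), Pow(537, 2))), Pow(-1198416, -1))) = Add(Mul(Pow(1910, 2), Pow(Add(-1547552, -55777), -1)), Mul(Add(1862, -2232, Mul(Rational(-1, 382), 288369)), Rational(-1, 1198416))) = Add(Mul(3648100, Pow(-1603329, -1)), Mul(Add(1862, -2232, Rational(-288369, 382)), Rational(-1, 1198416))) = Add(Mul(3648100, Rational(-1, 1603329)), Mul(Rational(-429709, 382), Rational(-1, 1198416))) = Add(Rational(-3648100, 1603329), Rational(429709, 457794912)) = Rational(-556464217855313, 244665286154016)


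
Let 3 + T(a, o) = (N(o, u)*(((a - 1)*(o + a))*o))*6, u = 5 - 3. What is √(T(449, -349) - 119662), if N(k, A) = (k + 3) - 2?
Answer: √32646177935 ≈ 1.8068e+5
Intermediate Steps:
u = 2
N(k, A) = 1 + k (N(k, A) = (3 + k) - 2 = 1 + k)
T(a, o) = -3 + 6*o*(1 + o)*(-1 + a)*(a + o) (T(a, o) = -3 + ((1 + o)*(((a - 1)*(o + a))*o))*6 = -3 + ((1 + o)*(((-1 + a)*(a + o))*o))*6 = -3 + ((1 + o)*(o*(-1 + a)*(a + o)))*6 = -3 + (o*(1 + o)*(-1 + a)*(a + o))*6 = -3 + 6*o*(1 + o)*(-1 + a)*(a + o))
√(T(449, -349) - 119662) = √((-3 - 6*(-349)² - 6*(-349)³ - 6*449*(-349) + 6*449*(-349)³ + 6*(-349)*449² + 6*449²*(-349)²) - 119662) = √((-3 - 6*121801 - 6*(-42508549) + 940206 + 6*449*(-42508549) + 6*(-349)*201601 + 6*201601*121801) - 119662) = √((-3 - 730806 + 255051294 + 940206 - 114518031006 - 422152494 + 147331220406) - 119662) = √(32646297597 - 119662) = √32646177935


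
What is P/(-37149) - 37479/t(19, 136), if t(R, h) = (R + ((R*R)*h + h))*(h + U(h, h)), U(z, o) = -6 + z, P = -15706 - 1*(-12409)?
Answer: 663506637/7725085018 ≈ 0.085890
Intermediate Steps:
P = -3297 (P = -15706 + 12409 = -3297)
t(R, h) = (-6 + 2*h)*(R + h + h*R²) (t(R, h) = (R + ((R*R)*h + h))*(h + (-6 + h)) = (R + (R²*h + h))*(-6 + 2*h) = (R + (h*R² + h))*(-6 + 2*h) = (R + (h + h*R²))*(-6 + 2*h) = (R + h + h*R²)*(-6 + 2*h) = (-6 + 2*h)*(R + h + h*R²))
P/(-37149) - 37479/t(19, 136) = -3297/(-37149) - 37479/(-6*19 - 6*136 + 2*136² - 6*136*19² + 2*19*136 + 2*19²*136²) = -3297*(-1/37149) - 37479/(-114 - 816 + 2*18496 - 6*136*361 + 5168 + 2*361*18496) = 157/1769 - 37479/(-114 - 816 + 36992 - 294576 + 5168 + 13354112) = 157/1769 - 37479/13100766 = 157/1769 - 37479*1/13100766 = 157/1769 - 12493/4366922 = 663506637/7725085018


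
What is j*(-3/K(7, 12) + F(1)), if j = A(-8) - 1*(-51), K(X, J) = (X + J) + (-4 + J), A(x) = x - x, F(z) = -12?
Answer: -1853/3 ≈ -617.67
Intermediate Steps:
A(x) = 0
K(X, J) = -4 + X + 2*J (K(X, J) = (J + X) + (-4 + J) = -4 + X + 2*J)
j = 51 (j = 0 - 1*(-51) = 0 + 51 = 51)
j*(-3/K(7, 12) + F(1)) = 51*(-3/(-4 + 7 + 2*12) - 12) = 51*(-3/(-4 + 7 + 24) - 12) = 51*(-3/27 - 12) = 51*(-3*1/27 - 12) = 51*(-⅑ - 12) = 51*(-109/9) = -1853/3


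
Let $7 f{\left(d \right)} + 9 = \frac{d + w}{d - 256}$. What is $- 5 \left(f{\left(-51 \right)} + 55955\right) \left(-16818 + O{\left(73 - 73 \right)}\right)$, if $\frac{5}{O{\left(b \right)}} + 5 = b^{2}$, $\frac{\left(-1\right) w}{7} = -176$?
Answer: $\frac{10111864602345}{2149} \approx 4.7054 \cdot 10^{9}$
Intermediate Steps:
$w = 1232$ ($w = \left(-7\right) \left(-176\right) = 1232$)
$O{\left(b \right)} = \frac{5}{-5 + b^{2}}$
$f{\left(d \right)} = - \frac{9}{7} + \frac{1232 + d}{7 \left(-256 + d\right)}$ ($f{\left(d \right)} = - \frac{9}{7} + \frac{\left(d + 1232\right) \frac{1}{d - 256}}{7} = - \frac{9}{7} + \frac{\left(1232 + d\right) \frac{1}{-256 + d}}{7} = - \frac{9}{7} + \frac{\frac{1}{-256 + d} \left(1232 + d\right)}{7} = - \frac{9}{7} + \frac{1232 + d}{7 \left(-256 + d\right)}$)
$- 5 \left(f{\left(-51 \right)} + 55955\right) \left(-16818 + O{\left(73 - 73 \right)}\right) = - 5 \left(\frac{8 \left(442 - -51\right)}{7 \left(-256 - 51\right)} + 55955\right) \left(-16818 + \frac{5}{-5 + \left(73 - 73\right)^{2}}\right) = - 5 \left(\frac{8 \left(442 + 51\right)}{7 \left(-307\right)} + 55955\right) \left(-16818 + \frac{5}{-5 + 0^{2}}\right) = - 5 \left(\frac{8}{7} \left(- \frac{1}{307}\right) 493 + 55955\right) \left(-16818 + \frac{5}{-5 + 0}\right) = - 5 \left(- \frac{3944}{2149} + 55955\right) \left(-16818 + \frac{5}{-5}\right) = - 5 \frac{120243351 \left(-16818 + 5 \left(- \frac{1}{5}\right)\right)}{2149} = - 5 \frac{120243351 \left(-16818 - 1\right)}{2149} = - 5 \cdot \frac{120243351}{2149} \left(-16819\right) = \left(-5\right) \left(- \frac{2022372920469}{2149}\right) = \frac{10111864602345}{2149}$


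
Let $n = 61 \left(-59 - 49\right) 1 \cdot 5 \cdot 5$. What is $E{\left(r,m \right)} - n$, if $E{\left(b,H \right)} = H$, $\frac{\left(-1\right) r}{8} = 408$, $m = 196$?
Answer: $164896$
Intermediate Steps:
$r = -3264$ ($r = \left(-8\right) 408 = -3264$)
$n = -164700$ ($n = 61 \left(-108\right) 5 \cdot 5 = \left(-6588\right) 25 = -164700$)
$E{\left(r,m \right)} - n = 196 - -164700 = 196 + 164700 = 164896$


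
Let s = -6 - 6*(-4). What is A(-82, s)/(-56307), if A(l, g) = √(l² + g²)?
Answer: -2*√1762/56307 ≈ -0.0014910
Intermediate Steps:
s = 18 (s = -6 + 24 = 18)
A(l, g) = √(g² + l²)
A(-82, s)/(-56307) = √(18² + (-82)²)/(-56307) = √(324 + 6724)*(-1/56307) = √7048*(-1/56307) = (2*√1762)*(-1/56307) = -2*√1762/56307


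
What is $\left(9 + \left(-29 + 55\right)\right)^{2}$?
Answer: $1225$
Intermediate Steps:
$\left(9 + \left(-29 + 55\right)\right)^{2} = \left(9 + 26\right)^{2} = 35^{2} = 1225$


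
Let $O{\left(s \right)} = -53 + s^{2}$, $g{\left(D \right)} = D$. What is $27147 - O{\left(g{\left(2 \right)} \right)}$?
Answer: $27196$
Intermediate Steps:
$27147 - O{\left(g{\left(2 \right)} \right)} = 27147 - \left(-53 + 2^{2}\right) = 27147 - \left(-53 + 4\right) = 27147 - -49 = 27147 + 49 = 27196$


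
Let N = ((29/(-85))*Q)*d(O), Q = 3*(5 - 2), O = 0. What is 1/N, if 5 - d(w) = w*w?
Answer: -17/261 ≈ -0.065134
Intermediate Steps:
d(w) = 5 - w² (d(w) = 5 - w*w = 5 - w²)
Q = 9 (Q = 3*3 = 9)
N = -261/17 (N = ((29/(-85))*9)*(5 - 1*0²) = ((29*(-1/85))*9)*(5 - 1*0) = (-29/85*9)*(5 + 0) = -261/85*5 = -261/17 ≈ -15.353)
1/N = 1/(-261/17) = -17/261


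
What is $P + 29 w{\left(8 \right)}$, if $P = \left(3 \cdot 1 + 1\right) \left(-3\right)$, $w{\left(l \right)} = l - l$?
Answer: $-12$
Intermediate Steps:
$w{\left(l \right)} = 0$
$P = -12$ ($P = \left(3 + 1\right) \left(-3\right) = 4 \left(-3\right) = -12$)
$P + 29 w{\left(8 \right)} = -12 + 29 \cdot 0 = -12 + 0 = -12$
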